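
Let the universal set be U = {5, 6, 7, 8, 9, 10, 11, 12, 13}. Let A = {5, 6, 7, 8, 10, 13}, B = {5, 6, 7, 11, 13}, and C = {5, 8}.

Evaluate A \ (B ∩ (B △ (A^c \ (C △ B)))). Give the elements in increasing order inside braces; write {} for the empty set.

{8, 10}

A^c = {9, 11, 12}
C △ B = {6, 7, 8, 11, 13}
A^c \ (C △ B) = {9, 12}
B △ (A^c \ (C △ B)) = {5, 6, 7, 9, 11, 12, 13}
B ∩ (B △ (A^c \ (C △ B))) = {5, 6, 7, 11, 13}
A \ (B ∩ (B △ (A^c \ (C △ B)))) = {8, 10}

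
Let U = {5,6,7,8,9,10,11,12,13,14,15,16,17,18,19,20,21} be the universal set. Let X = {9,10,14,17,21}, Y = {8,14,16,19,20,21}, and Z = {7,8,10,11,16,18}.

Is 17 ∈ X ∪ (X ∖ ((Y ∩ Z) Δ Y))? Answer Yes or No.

Yes

17 ∉ Y and 17 ∉ Z, so 17 ∉ Y ∩ Z
17 ∉ (Y ∩ Z) and 17 ∉ Y, so 17 ∉ (Y ∩ Z) Δ Y
17 ∈ X and 17 ∉ ((Y ∩ Z) Δ Y), so 17 ∈ X ∖ ((Y ∩ Z) Δ Y)
17 ∈ X and 17 ∈ (X ∖ ((Y ∩ Z) Δ Y)), so 17 ∈ X ∪ (X ∖ ((Y ∩ Z) Δ Y))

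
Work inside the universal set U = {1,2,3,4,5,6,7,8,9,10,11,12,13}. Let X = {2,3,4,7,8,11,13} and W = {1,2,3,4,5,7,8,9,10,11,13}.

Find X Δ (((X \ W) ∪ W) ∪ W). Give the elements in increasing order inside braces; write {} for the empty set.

X \ W = {}
(X \ W) ∪ W = {1,2,3,4,5,7,8,9,10,11,13}
((X \ W) ∪ W) ∪ W = {1,2,3,4,5,7,8,9,10,11,13}
X Δ (((X \ W) ∪ W) ∪ W) = {1,5,9,10}

{1,5,9,10}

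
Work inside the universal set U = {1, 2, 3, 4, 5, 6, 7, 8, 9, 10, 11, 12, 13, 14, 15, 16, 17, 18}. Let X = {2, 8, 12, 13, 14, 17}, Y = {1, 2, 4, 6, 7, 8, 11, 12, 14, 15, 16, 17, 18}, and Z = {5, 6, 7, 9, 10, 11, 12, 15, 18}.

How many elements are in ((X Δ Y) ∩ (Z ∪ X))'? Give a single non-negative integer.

12

X Δ Y = {1, 4, 6, 7, 11, 13, 15, 16, 18}
Z ∪ X = {2, 5, 6, 7, 8, 9, 10, 11, 12, 13, 14, 15, 17, 18}
(X Δ Y) ∩ (Z ∪ X) = {6, 7, 11, 13, 15, 18}
((X Δ Y) ∩ (Z ∪ X))' = {1, 2, 3, 4, 5, 8, 9, 10, 12, 14, 16, 17}
|((X Δ Y) ∩ (Z ∪ X))'| = 12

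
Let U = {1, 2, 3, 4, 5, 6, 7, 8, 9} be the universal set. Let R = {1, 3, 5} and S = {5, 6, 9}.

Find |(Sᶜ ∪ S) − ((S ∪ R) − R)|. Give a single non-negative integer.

Sᶜ = {1, 2, 3, 4, 7, 8}
Sᶜ ∪ S = {1, 2, 3, 4, 5, 6, 7, 8, 9}
S ∪ R = {1, 3, 5, 6, 9}
(S ∪ R) − R = {6, 9}
(Sᶜ ∪ S) − ((S ∪ R) − R) = {1, 2, 3, 4, 5, 7, 8}
|(Sᶜ ∪ S) − ((S ∪ R) − R)| = 7

7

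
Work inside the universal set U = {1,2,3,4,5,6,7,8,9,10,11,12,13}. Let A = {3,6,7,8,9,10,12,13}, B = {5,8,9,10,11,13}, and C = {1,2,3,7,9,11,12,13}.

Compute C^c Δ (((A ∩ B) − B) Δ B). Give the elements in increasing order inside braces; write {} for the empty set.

{4,6,9,11,13}

C^c = {4,5,6,8,10}
A ∩ B = {8,9,10,13}
(A ∩ B) − B = {}
((A ∩ B) − B) Δ B = {5,8,9,10,11,13}
C^c Δ (((A ∩ B) − B) Δ B) = {4,6,9,11,13}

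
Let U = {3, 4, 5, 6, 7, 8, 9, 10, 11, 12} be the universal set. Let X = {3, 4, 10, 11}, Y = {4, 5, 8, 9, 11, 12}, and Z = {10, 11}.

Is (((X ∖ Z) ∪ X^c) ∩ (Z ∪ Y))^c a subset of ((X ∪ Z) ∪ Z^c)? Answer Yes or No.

X ∖ Z = {3, 4}
X^c = {5, 6, 7, 8, 9, 12}
(X ∖ Z) ∪ X^c = {3, 4, 5, 6, 7, 8, 9, 12}
Z ∪ Y = {4, 5, 8, 9, 10, 11, 12}
((X ∖ Z) ∪ X^c) ∩ (Z ∪ Y) = {4, 5, 8, 9, 12}
(((X ∖ Z) ∪ X^c) ∩ (Z ∪ Y))^c = {3, 6, 7, 10, 11}
X ∪ Z = {3, 4, 10, 11}
Z^c = {3, 4, 5, 6, 7, 8, 9, 12}
(X ∪ Z) ∪ Z^c = {3, 4, 5, 6, 7, 8, 9, 10, 11, 12}
Every element of {3, 6, 7, 10, 11} is in {3, 4, 5, 6, 7, 8, 9, 10, 11, 12}, so (((X ∖ Z) ∪ X^c) ∩ (Z ∪ Y))^c ⊆ (X ∪ Z) ∪ Z^c.

Yes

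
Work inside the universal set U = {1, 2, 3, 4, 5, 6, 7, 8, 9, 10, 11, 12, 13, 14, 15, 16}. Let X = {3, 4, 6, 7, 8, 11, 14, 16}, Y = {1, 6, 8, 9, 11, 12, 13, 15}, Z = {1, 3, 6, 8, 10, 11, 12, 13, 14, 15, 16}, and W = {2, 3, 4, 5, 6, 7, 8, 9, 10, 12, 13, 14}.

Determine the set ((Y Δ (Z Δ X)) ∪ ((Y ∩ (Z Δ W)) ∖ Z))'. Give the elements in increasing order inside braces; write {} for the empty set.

{1, 2, 3, 5, 12, 13, 14, 15, 16}

Z Δ X = {1, 4, 7, 10, 12, 13, 15}
Y Δ (Z Δ X) = {4, 6, 7, 8, 9, 10, 11}
Z Δ W = {1, 2, 4, 5, 7, 9, 11, 15, 16}
Y ∩ (Z Δ W) = {1, 9, 11, 15}
(Y ∩ (Z Δ W)) ∖ Z = {9}
(Y Δ (Z Δ X)) ∪ ((Y ∩ (Z Δ W)) ∖ Z) = {4, 6, 7, 8, 9, 10, 11}
((Y Δ (Z Δ X)) ∪ ((Y ∩ (Z Δ W)) ∖ Z))' = {1, 2, 3, 5, 12, 13, 14, 15, 16}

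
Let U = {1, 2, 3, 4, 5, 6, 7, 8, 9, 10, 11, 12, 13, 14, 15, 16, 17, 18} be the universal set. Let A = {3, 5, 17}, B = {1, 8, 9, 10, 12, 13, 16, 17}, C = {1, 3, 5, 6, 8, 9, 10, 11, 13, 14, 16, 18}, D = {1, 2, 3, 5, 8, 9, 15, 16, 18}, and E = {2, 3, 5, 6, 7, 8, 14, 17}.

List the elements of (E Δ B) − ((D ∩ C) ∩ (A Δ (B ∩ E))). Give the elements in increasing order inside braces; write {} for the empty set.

{1, 2, 6, 7, 9, 10, 12, 13, 14, 16}

E Δ B = {1, 2, 3, 5, 6, 7, 9, 10, 12, 13, 14, 16}
D ∩ C = {1, 3, 5, 8, 9, 16, 18}
B ∩ E = {8, 17}
A Δ (B ∩ E) = {3, 5, 8}
(D ∩ C) ∩ (A Δ (B ∩ E)) = {3, 5, 8}
(E Δ B) − ((D ∩ C) ∩ (A Δ (B ∩ E))) = {1, 2, 6, 7, 9, 10, 12, 13, 14, 16}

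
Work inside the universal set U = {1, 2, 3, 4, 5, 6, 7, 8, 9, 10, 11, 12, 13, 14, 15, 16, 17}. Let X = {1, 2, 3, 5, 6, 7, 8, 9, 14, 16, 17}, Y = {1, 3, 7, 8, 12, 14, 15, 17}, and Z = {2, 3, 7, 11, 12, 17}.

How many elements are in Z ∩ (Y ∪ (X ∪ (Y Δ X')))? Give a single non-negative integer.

6

X' = {4, 10, 11, 12, 13, 15}
Y Δ X' = {1, 3, 4, 7, 8, 10, 11, 13, 14, 17}
X ∪ (Y Δ X') = {1, 2, 3, 4, 5, 6, 7, 8, 9, 10, 11, 13, 14, 16, 17}
Y ∪ (X ∪ (Y Δ X')) = {1, 2, 3, 4, 5, 6, 7, 8, 9, 10, 11, 12, 13, 14, 15, 16, 17}
Z ∩ (Y ∪ (X ∪ (Y Δ X'))) = {2, 3, 7, 11, 12, 17}
|Z ∩ (Y ∪ (X ∪ (Y Δ X')))| = 6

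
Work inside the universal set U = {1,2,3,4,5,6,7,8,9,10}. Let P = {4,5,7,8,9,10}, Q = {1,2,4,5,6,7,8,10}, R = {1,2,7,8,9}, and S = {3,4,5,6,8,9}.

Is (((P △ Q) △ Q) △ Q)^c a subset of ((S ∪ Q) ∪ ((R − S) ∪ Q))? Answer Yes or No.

Yes

P △ Q = {1,2,6,9}
(P △ Q) △ Q = {4,5,7,8,9,10}
((P △ Q) △ Q) △ Q = {1,2,6,9}
(((P △ Q) △ Q) △ Q)^c = {3,4,5,7,8,10}
S ∪ Q = {1,2,3,4,5,6,7,8,9,10}
R − S = {1,2,7}
(R − S) ∪ Q = {1,2,4,5,6,7,8,10}
(S ∪ Q) ∪ ((R − S) ∪ Q) = {1,2,3,4,5,6,7,8,9,10}
Every element of {3,4,5,7,8,10} is in {1,2,3,4,5,6,7,8,9,10}, so (((P △ Q) △ Q) △ Q)^c ⊆ (S ∪ Q) ∪ ((R − S) ∪ Q).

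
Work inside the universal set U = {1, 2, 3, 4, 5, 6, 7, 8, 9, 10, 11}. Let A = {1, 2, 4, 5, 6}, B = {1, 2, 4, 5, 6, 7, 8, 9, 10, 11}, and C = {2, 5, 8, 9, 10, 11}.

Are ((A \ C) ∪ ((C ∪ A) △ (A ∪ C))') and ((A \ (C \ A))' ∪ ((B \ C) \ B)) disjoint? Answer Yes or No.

A \ C = {1, 4, 6}
C ∪ A = {1, 2, 4, 5, 6, 8, 9, 10, 11}
A ∪ C = {1, 2, 4, 5, 6, 8, 9, 10, 11}
(C ∪ A) △ (A ∪ C) = {}
((C ∪ A) △ (A ∪ C))' = {1, 2, 3, 4, 5, 6, 7, 8, 9, 10, 11}
(A \ C) ∪ ((C ∪ A) △ (A ∪ C))' = {1, 2, 3, 4, 5, 6, 7, 8, 9, 10, 11}
C \ A = {8, 9, 10, 11}
A \ (C \ A) = {1, 2, 4, 5, 6}
(A \ (C \ A))' = {3, 7, 8, 9, 10, 11}
B \ C = {1, 4, 6, 7}
(B \ C) \ B = {}
(A \ (C \ A))' ∪ ((B \ C) \ B) = {3, 7, 8, 9, 10, 11}
3 lies in both, so they are not disjoint.

No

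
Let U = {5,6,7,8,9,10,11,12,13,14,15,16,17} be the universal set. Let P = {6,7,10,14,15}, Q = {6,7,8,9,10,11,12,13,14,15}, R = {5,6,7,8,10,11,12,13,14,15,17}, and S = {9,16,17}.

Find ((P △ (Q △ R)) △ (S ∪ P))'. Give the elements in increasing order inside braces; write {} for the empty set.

{6,7,8,9,10,11,12,13,14,15,17}

Q △ R = {5,9,17}
P △ (Q △ R) = {5,6,7,9,10,14,15,17}
S ∪ P = {6,7,9,10,14,15,16,17}
(P △ (Q △ R)) △ (S ∪ P) = {5,16}
((P △ (Q △ R)) △ (S ∪ P))' = {6,7,8,9,10,11,12,13,14,15,17}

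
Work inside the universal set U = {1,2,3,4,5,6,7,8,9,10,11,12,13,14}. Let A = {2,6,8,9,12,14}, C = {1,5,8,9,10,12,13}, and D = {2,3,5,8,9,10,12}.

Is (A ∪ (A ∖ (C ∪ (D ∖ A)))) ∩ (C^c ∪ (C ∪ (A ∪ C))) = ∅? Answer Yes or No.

No

D ∖ A = {3,5,10}
C ∪ (D ∖ A) = {1,3,5,8,9,10,12,13}
A ∖ (C ∪ (D ∖ A)) = {2,6,14}
A ∪ (A ∖ (C ∪ (D ∖ A))) = {2,6,8,9,12,14}
C^c = {2,3,4,6,7,11,14}
A ∪ C = {1,2,5,6,8,9,10,12,13,14}
C ∪ (A ∪ C) = {1,2,5,6,8,9,10,12,13,14}
C^c ∪ (C ∪ (A ∪ C)) = {1,2,3,4,5,6,7,8,9,10,11,12,13,14}
2 lies in both, so they are not disjoint.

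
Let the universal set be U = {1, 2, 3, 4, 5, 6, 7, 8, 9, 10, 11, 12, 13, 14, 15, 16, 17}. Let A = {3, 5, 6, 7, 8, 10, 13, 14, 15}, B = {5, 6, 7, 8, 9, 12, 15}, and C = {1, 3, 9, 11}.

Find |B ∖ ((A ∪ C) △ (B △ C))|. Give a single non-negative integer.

A ∪ C = {1, 3, 5, 6, 7, 8, 9, 10, 11, 13, 14, 15}
B △ C = {1, 3, 5, 6, 7, 8, 11, 12, 15}
(A ∪ C) △ (B △ C) = {9, 10, 12, 13, 14}
B ∖ ((A ∪ C) △ (B △ C)) = {5, 6, 7, 8, 15}
|B ∖ ((A ∪ C) △ (B △ C))| = 5

5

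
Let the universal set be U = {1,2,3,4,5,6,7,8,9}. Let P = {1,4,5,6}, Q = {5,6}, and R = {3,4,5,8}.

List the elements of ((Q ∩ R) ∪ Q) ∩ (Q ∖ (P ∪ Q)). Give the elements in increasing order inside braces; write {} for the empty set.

Q ∩ R = {5}
(Q ∩ R) ∪ Q = {5,6}
P ∪ Q = {1,4,5,6}
Q ∖ (P ∪ Q) = {}
((Q ∩ R) ∪ Q) ∩ (Q ∖ (P ∪ Q)) = {}

{}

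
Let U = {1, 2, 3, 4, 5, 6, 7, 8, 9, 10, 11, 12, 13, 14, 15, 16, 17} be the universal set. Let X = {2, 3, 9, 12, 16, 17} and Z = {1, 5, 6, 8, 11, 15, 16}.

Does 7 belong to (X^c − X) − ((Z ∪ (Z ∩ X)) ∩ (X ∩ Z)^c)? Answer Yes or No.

Yes

7 ∉ X, so 7 ∈ X^c
7 ∈ X^c and 7 ∉ X, so 7 ∈ X^c − X
7 ∉ Z and 7 ∉ X, so 7 ∉ Z ∩ X
7 ∉ Z and 7 ∉ (Z ∩ X), so 7 ∉ Z ∪ (Z ∩ X)
7 ∉ X and 7 ∉ Z, so 7 ∉ X ∩ Z
7 ∈ (X ∩ Z)^c since 7 ∉ (X ∩ Z)
7 ∉ (Z ∪ (Z ∩ X)) and 7 ∈ (X ∩ Z)^c, so 7 ∉ (Z ∪ (Z ∩ X)) ∩ (X ∩ Z)^c
7 ∈ (X^c − X) and 7 ∉ ((Z ∪ (Z ∩ X)) ∩ (X ∩ Z)^c), so 7 ∈ (X^c − X) − ((Z ∪ (Z ∩ X)) ∩ (X ∩ Z)^c)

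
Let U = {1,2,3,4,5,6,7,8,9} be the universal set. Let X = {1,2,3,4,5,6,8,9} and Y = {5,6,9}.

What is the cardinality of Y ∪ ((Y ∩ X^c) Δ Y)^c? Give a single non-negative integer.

X^c = {7}
Y ∩ X^c = {}
(Y ∩ X^c) Δ Y = {5,6,9}
((Y ∩ X^c) Δ Y)^c = {1,2,3,4,7,8}
Y ∪ ((Y ∩ X^c) Δ Y)^c = {1,2,3,4,5,6,7,8,9}
|Y ∪ ((Y ∩ X^c) Δ Y)^c| = 9

9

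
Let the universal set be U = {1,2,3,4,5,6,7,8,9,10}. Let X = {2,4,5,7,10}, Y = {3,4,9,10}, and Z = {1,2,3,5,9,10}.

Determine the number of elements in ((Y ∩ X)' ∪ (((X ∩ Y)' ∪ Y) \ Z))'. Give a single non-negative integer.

Y ∩ X = {4,10}
(Y ∩ X)' = {1,2,3,5,6,7,8,9}
X ∩ Y = {4,10}
(X ∩ Y)' = {1,2,3,5,6,7,8,9}
(X ∩ Y)' ∪ Y = {1,2,3,4,5,6,7,8,9,10}
((X ∩ Y)' ∪ Y) \ Z = {4,6,7,8}
(Y ∩ X)' ∪ (((X ∩ Y)' ∪ Y) \ Z) = {1,2,3,4,5,6,7,8,9}
((Y ∩ X)' ∪ (((X ∩ Y)' ∪ Y) \ Z))' = {10}
|((Y ∩ X)' ∪ (((X ∩ Y)' ∪ Y) \ Z))'| = 1

1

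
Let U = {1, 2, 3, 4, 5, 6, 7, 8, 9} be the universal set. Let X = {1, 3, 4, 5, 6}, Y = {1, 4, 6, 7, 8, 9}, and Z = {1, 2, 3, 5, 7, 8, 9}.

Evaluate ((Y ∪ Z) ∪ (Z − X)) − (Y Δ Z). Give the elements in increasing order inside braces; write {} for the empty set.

{1, 7, 8, 9}

Y ∪ Z = {1, 2, 3, 4, 5, 6, 7, 8, 9}
Z − X = {2, 7, 8, 9}
(Y ∪ Z) ∪ (Z − X) = {1, 2, 3, 4, 5, 6, 7, 8, 9}
Y Δ Z = {2, 3, 4, 5, 6}
((Y ∪ Z) ∪ (Z − X)) − (Y Δ Z) = {1, 7, 8, 9}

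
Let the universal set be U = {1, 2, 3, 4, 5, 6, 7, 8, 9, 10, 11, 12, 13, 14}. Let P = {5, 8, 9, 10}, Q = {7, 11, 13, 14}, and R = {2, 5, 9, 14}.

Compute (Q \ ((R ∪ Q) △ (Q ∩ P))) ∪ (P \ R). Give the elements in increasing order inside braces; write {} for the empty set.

R ∪ Q = {2, 5, 7, 9, 11, 13, 14}
Q ∩ P = {}
(R ∪ Q) △ (Q ∩ P) = {2, 5, 7, 9, 11, 13, 14}
Q \ ((R ∪ Q) △ (Q ∩ P)) = {}
P \ R = {8, 10}
(Q \ ((R ∪ Q) △ (Q ∩ P))) ∪ (P \ R) = {8, 10}

{8, 10}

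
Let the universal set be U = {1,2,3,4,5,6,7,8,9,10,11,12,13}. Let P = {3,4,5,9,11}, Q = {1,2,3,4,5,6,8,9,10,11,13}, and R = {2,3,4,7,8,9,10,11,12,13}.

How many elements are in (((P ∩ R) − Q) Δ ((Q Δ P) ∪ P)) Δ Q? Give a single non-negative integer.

P ∩ R = {3,4,9,11}
(P ∩ R) − Q = {}
Q Δ P = {1,2,6,8,10,13}
(Q Δ P) ∪ P = {1,2,3,4,5,6,8,9,10,11,13}
((P ∩ R) − Q) Δ ((Q Δ P) ∪ P) = {1,2,3,4,5,6,8,9,10,11,13}
(((P ∩ R) − Q) Δ ((Q Δ P) ∪ P)) Δ Q = {}
|(((P ∩ R) − Q) Δ ((Q Δ P) ∪ P)) Δ Q| = 0

0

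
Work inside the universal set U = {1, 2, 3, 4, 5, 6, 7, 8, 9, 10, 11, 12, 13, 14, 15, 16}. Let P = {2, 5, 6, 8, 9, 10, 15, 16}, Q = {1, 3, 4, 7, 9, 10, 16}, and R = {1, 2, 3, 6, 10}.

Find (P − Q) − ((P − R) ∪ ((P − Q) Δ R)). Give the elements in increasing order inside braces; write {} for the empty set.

{2, 6}

P − Q = {2, 5, 6, 8, 15}
P − R = {5, 8, 9, 15, 16}
(P − Q) Δ R = {1, 3, 5, 8, 10, 15}
(P − R) ∪ ((P − Q) Δ R) = {1, 3, 5, 8, 9, 10, 15, 16}
(P − Q) − ((P − R) ∪ ((P − Q) Δ R)) = {2, 6}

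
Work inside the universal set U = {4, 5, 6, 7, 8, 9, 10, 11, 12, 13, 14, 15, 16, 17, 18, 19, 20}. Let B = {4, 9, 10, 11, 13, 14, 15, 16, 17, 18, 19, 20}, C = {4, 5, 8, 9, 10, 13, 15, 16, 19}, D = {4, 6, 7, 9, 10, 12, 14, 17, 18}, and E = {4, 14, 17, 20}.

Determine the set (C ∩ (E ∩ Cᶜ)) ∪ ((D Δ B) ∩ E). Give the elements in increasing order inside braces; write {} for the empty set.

{20}

Cᶜ = {6, 7, 11, 12, 14, 17, 18, 20}
E ∩ Cᶜ = {14, 17, 20}
C ∩ (E ∩ Cᶜ) = {}
D Δ B = {6, 7, 11, 12, 13, 15, 16, 19, 20}
(D Δ B) ∩ E = {20}
(C ∩ (E ∩ Cᶜ)) ∪ ((D Δ B) ∩ E) = {20}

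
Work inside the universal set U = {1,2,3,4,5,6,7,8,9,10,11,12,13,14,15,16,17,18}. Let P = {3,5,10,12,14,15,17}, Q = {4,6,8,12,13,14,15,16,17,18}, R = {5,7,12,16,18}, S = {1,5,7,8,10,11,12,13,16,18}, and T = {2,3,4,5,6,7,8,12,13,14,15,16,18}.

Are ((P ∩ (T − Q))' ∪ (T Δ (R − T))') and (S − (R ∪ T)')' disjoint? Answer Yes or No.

T − Q = {2,3,5,7}
P ∩ (T − Q) = {3,5}
(P ∩ (T − Q))' = {1,2,4,6,7,8,9,10,11,12,13,14,15,16,17,18}
R − T = {}
T Δ (R − T) = {2,3,4,5,6,7,8,12,13,14,15,16,18}
(T Δ (R − T))' = {1,9,10,11,17}
(P ∩ (T − Q))' ∪ (T Δ (R − T))' = {1,2,4,6,7,8,9,10,11,12,13,14,15,16,17,18}
R ∪ T = {2,3,4,5,6,7,8,12,13,14,15,16,18}
(R ∪ T)' = {1,9,10,11,17}
S − (R ∪ T)' = {5,7,8,12,13,16,18}
(S − (R ∪ T)')' = {1,2,3,4,6,9,10,11,14,15,17}
1 lies in both, so they are not disjoint.

No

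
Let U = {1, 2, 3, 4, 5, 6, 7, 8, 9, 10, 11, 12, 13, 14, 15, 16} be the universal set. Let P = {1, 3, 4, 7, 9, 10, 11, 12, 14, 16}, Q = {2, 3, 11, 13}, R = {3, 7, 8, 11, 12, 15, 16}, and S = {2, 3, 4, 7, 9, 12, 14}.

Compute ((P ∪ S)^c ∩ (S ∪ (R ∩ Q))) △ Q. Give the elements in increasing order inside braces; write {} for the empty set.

P ∪ S = {1, 2, 3, 4, 7, 9, 10, 11, 12, 14, 16}
(P ∪ S)^c = {5, 6, 8, 13, 15}
R ∩ Q = {3, 11}
S ∪ (R ∩ Q) = {2, 3, 4, 7, 9, 11, 12, 14}
(P ∪ S)^c ∩ (S ∪ (R ∩ Q)) = {}
((P ∪ S)^c ∩ (S ∪ (R ∩ Q))) △ Q = {2, 3, 11, 13}

{2, 3, 11, 13}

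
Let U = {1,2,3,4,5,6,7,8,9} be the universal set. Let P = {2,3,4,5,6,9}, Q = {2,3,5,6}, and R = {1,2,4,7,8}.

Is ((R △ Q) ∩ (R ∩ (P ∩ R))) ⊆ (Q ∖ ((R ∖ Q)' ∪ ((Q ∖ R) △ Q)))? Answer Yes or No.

R △ Q = {1,3,4,5,6,7,8}
P ∩ R = {2,4}
R ∩ (P ∩ R) = {2,4}
(R △ Q) ∩ (R ∩ (P ∩ R)) = {4}
R ∖ Q = {1,4,7,8}
(R ∖ Q)' = {2,3,5,6,9}
Q ∖ R = {3,5,6}
(Q ∖ R) △ Q = {2}
(R ∖ Q)' ∪ ((Q ∖ R) △ Q) = {2,3,5,6,9}
Q ∖ ((R ∖ Q)' ∪ ((Q ∖ R) △ Q)) = {}
4 ∈ (R △ Q) ∩ (R ∩ (P ∩ R)) but 4 ∉ Q ∖ ((R ∖ Q)' ∪ ((Q ∖ R) △ Q)), so the inclusion fails.

No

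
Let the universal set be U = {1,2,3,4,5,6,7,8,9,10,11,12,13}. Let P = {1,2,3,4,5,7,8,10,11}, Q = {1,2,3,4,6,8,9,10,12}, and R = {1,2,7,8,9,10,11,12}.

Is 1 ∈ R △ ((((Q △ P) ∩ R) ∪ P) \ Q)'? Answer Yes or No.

No

1 ∈ Q and 1 ∈ P, so 1 ∉ Q △ P
1 ∉ (Q △ P) and 1 ∈ R, so 1 ∉ (Q △ P) ∩ R
1 ∉ ((Q △ P) ∩ R) and 1 ∈ P, so 1 ∈ ((Q △ P) ∩ R) ∪ P
1 ∈ (((Q △ P) ∩ R) ∪ P) and 1 ∈ Q, so 1 ∉ (((Q △ P) ∩ R) ∪ P) \ Q
1 ∈ ((((Q △ P) ∩ R) ∪ P) \ Q)' since 1 ∉ ((((Q △ P) ∩ R) ∪ P) \ Q)
1 ∈ R and 1 ∈ ((((Q △ P) ∩ R) ∪ P) \ Q)', so 1 ∉ R △ ((((Q △ P) ∩ R) ∪ P) \ Q)'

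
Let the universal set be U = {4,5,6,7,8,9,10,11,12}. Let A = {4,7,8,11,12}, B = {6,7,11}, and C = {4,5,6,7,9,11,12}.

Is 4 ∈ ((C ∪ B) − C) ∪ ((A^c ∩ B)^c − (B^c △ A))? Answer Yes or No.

Yes

4 ∈ C and 4 ∉ B, so 4 ∈ C ∪ B
4 ∈ (C ∪ B) and 4 ∈ C, so 4 ∉ (C ∪ B) − C
4 ∈ A, so 4 ∉ A^c
4 ∉ A^c and 4 ∉ B, so 4 ∉ A^c ∩ B
4 ∈ (A^c ∩ B)^c since 4 ∉ (A^c ∩ B)
4 ∉ B, so 4 ∈ B^c
4 ∈ B^c and 4 ∈ A, so 4 ∉ B^c △ A
4 ∈ (A^c ∩ B)^c and 4 ∉ (B^c △ A), so 4 ∈ (A^c ∩ B)^c − (B^c △ A)
4 ∉ ((C ∪ B) − C) and 4 ∈ ((A^c ∩ B)^c − (B^c △ A)), so 4 ∈ ((C ∪ B) − C) ∪ ((A^c ∩ B)^c − (B^c △ A))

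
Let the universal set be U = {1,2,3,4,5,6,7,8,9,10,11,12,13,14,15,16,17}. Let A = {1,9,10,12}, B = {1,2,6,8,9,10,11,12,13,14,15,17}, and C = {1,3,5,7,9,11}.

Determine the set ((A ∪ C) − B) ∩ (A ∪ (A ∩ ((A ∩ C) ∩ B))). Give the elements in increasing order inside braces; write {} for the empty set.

{}

A ∪ C = {1,3,5,7,9,10,11,12}
(A ∪ C) − B = {3,5,7}
A ∩ C = {1,9}
(A ∩ C) ∩ B = {1,9}
A ∩ ((A ∩ C) ∩ B) = {1,9}
A ∪ (A ∩ ((A ∩ C) ∩ B)) = {1,9,10,12}
((A ∪ C) − B) ∩ (A ∪ (A ∩ ((A ∩ C) ∩ B))) = {}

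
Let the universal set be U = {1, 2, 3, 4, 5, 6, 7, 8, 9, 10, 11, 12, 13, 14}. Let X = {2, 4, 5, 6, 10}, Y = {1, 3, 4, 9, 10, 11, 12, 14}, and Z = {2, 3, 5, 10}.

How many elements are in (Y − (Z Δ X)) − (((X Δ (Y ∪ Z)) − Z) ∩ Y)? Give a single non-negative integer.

Z Δ X = {3, 4, 6}
Y − (Z Δ X) = {1, 9, 10, 11, 12, 14}
Y ∪ Z = {1, 2, 3, 4, 5, 9, 10, 11, 12, 14}
X Δ (Y ∪ Z) = {1, 3, 6, 9, 11, 12, 14}
(X Δ (Y ∪ Z)) − Z = {1, 6, 9, 11, 12, 14}
((X Δ (Y ∪ Z)) − Z) ∩ Y = {1, 9, 11, 12, 14}
(Y − (Z Δ X)) − (((X Δ (Y ∪ Z)) − Z) ∩ Y) = {10}
|(Y − (Z Δ X)) − (((X Δ (Y ∪ Z)) − Z) ∩ Y)| = 1

1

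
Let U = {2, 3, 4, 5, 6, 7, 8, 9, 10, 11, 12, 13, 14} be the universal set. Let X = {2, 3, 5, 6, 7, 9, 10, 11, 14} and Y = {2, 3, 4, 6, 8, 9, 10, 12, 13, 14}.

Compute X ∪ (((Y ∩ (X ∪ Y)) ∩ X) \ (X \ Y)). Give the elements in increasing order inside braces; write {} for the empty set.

{2, 3, 5, 6, 7, 9, 10, 11, 14}

X ∪ Y = {2, 3, 4, 5, 6, 7, 8, 9, 10, 11, 12, 13, 14}
Y ∩ (X ∪ Y) = {2, 3, 4, 6, 8, 9, 10, 12, 13, 14}
(Y ∩ (X ∪ Y)) ∩ X = {2, 3, 6, 9, 10, 14}
X \ Y = {5, 7, 11}
((Y ∩ (X ∪ Y)) ∩ X) \ (X \ Y) = {2, 3, 6, 9, 10, 14}
X ∪ (((Y ∩ (X ∪ Y)) ∩ X) \ (X \ Y)) = {2, 3, 5, 6, 7, 9, 10, 11, 14}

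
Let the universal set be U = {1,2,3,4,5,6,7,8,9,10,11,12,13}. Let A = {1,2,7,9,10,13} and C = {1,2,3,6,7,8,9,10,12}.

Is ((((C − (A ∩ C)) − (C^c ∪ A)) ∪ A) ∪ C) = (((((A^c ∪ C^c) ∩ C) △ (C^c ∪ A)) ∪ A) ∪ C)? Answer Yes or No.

A ∩ C = {1,2,7,9,10}
C − (A ∩ C) = {3,6,8,12}
C^c = {4,5,11,13}
C^c ∪ A = {1,2,4,5,7,9,10,11,13}
(C − (A ∩ C)) − (C^c ∪ A) = {3,6,8,12}
((C − (A ∩ C)) − (C^c ∪ A)) ∪ A = {1,2,3,6,7,8,9,10,12,13}
(((C − (A ∩ C)) − (C^c ∪ A)) ∪ A) ∪ C = {1,2,3,6,7,8,9,10,12,13}
A^c = {3,4,5,6,8,11,12}
A^c ∪ C^c = {3,4,5,6,8,11,12,13}
(A^c ∪ C^c) ∩ C = {3,6,8,12}
((A^c ∪ C^c) ∩ C) △ (C^c ∪ A) = {1,2,3,4,5,6,7,8,9,10,11,12,13}
(((A^c ∪ C^c) ∩ C) △ (C^c ∪ A)) ∪ A = {1,2,3,4,5,6,7,8,9,10,11,12,13}
((((A^c ∪ C^c) ∩ C) △ (C^c ∪ A)) ∪ A) ∪ C = {1,2,3,4,5,6,7,8,9,10,11,12,13}
4 ∈ ((((A^c ∪ C^c) ∩ C) △ (C^c ∪ A)) ∪ A) ∪ C but 4 ∉ (((C − (A ∩ C)) − (C^c ∪ A)) ∪ A) ∪ C, so they differ.

No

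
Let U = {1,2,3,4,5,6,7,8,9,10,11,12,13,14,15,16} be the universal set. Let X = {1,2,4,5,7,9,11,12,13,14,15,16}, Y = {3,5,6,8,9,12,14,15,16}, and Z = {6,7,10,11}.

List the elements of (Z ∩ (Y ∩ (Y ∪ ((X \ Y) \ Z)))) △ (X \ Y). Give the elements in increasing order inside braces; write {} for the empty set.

X \ Y = {1,2,4,7,11,13}
(X \ Y) \ Z = {1,2,4,13}
Y ∪ ((X \ Y) \ Z) = {1,2,3,4,5,6,8,9,12,13,14,15,16}
Y ∩ (Y ∪ ((X \ Y) \ Z)) = {3,5,6,8,9,12,14,15,16}
Z ∩ (Y ∩ (Y ∪ ((X \ Y) \ Z))) = {6}
(Z ∩ (Y ∩ (Y ∪ ((X \ Y) \ Z)))) △ (X \ Y) = {1,2,4,6,7,11,13}

{1,2,4,6,7,11,13}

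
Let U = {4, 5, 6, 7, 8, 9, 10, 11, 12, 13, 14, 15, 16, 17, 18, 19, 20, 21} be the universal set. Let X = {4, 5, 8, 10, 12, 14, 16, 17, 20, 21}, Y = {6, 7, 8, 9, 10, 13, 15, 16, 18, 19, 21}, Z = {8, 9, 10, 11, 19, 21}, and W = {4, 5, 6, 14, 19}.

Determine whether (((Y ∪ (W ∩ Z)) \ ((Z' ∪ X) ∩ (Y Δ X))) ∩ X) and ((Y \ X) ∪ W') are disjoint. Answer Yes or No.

W ∩ Z = {19}
Y ∪ (W ∩ Z) = {6, 7, 8, 9, 10, 13, 15, 16, 18, 19, 21}
Z' = {4, 5, 6, 7, 12, 13, 14, 15, 16, 17, 18, 20}
Z' ∪ X = {4, 5, 6, 7, 8, 10, 12, 13, 14, 15, 16, 17, 18, 20, 21}
Y Δ X = {4, 5, 6, 7, 9, 12, 13, 14, 15, 17, 18, 19, 20}
(Z' ∪ X) ∩ (Y Δ X) = {4, 5, 6, 7, 12, 13, 14, 15, 17, 18, 20}
(Y ∪ (W ∩ Z)) \ ((Z' ∪ X) ∩ (Y Δ X)) = {8, 9, 10, 16, 19, 21}
((Y ∪ (W ∩ Z)) \ ((Z' ∪ X) ∩ (Y Δ X))) ∩ X = {8, 10, 16, 21}
Y \ X = {6, 7, 9, 13, 15, 18, 19}
W' = {7, 8, 9, 10, 11, 12, 13, 15, 16, 17, 18, 20, 21}
(Y \ X) ∪ W' = {6, 7, 8, 9, 10, 11, 12, 13, 15, 16, 17, 18, 19, 20, 21}
8 lies in both, so they are not disjoint.

No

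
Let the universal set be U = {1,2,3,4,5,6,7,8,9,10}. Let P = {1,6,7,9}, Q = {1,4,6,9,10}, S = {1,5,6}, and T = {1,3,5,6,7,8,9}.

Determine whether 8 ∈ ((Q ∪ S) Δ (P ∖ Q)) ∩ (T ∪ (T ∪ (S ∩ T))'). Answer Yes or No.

8 ∉ Q and 8 ∉ S, so 8 ∉ Q ∪ S
8 ∉ P and 8 ∉ Q, so 8 ∉ P ∖ Q
8 ∉ (Q ∪ S) and 8 ∉ (P ∖ Q), so 8 ∉ (Q ∪ S) Δ (P ∖ Q)
8 ∉ S and 8 ∈ T, so 8 ∉ S ∩ T
8 ∈ T and 8 ∉ (S ∩ T), so 8 ∈ T ∪ (S ∩ T)
8 ∉ (T ∪ (S ∩ T))' since 8 ∈ (T ∪ (S ∩ T))
8 ∈ T and 8 ∉ (T ∪ (S ∩ T))', so 8 ∈ T ∪ (T ∪ (S ∩ T))'
8 ∉ ((Q ∪ S) Δ (P ∖ Q)) and 8 ∈ (T ∪ (T ∪ (S ∩ T))'), so 8 ∉ ((Q ∪ S) Δ (P ∖ Q)) ∩ (T ∪ (T ∪ (S ∩ T))')

No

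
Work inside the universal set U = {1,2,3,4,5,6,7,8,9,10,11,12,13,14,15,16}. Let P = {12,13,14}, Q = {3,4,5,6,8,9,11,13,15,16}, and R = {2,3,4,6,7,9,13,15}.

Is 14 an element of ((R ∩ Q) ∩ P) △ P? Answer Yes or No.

Yes

14 ∉ R and 14 ∉ Q, so 14 ∉ R ∩ Q
14 ∉ (R ∩ Q) and 14 ∈ P, so 14 ∉ (R ∩ Q) ∩ P
14 ∉ ((R ∩ Q) ∩ P) and 14 ∈ P, so 14 ∈ ((R ∩ Q) ∩ P) △ P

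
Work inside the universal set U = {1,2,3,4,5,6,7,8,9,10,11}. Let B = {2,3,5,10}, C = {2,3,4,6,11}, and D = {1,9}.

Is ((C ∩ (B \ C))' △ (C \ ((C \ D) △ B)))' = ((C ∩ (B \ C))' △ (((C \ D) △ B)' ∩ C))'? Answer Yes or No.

B \ C = {5,10}
C ∩ (B \ C) = {}
(C ∩ (B \ C))' = {1,2,3,4,5,6,7,8,9,10,11}
C \ D = {2,3,4,6,11}
(C \ D) △ B = {4,5,6,10,11}
C \ ((C \ D) △ B) = {2,3}
(C ∩ (B \ C))' △ (C \ ((C \ D) △ B)) = {1,4,5,6,7,8,9,10,11}
((C ∩ (B \ C))' △ (C \ ((C \ D) △ B)))' = {2,3}
((C \ D) △ B)' = {1,2,3,7,8,9}
((C \ D) △ B)' ∩ C = {2,3}
(C ∩ (B \ C))' △ (((C \ D) △ B)' ∩ C) = {1,4,5,6,7,8,9,10,11}
((C ∩ (B \ C))' △ (((C \ D) △ B)' ∩ C))' = {2,3}
Both equal {2,3}, so ((C ∩ (B \ C))' △ (C \ ((C \ D) △ B)))' = ((C ∩ (B \ C))' △ (((C \ D) △ B)' ∩ C))'.

Yes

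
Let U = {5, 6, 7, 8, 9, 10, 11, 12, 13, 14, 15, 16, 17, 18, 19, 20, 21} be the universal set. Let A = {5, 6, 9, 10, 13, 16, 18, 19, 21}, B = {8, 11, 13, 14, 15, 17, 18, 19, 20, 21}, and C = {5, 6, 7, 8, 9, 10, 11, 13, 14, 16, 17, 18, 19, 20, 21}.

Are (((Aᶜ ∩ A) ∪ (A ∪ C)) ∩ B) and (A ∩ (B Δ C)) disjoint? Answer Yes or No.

Yes

Aᶜ = {7, 8, 11, 12, 14, 15, 17, 20}
Aᶜ ∩ A = {}
A ∪ C = {5, 6, 7, 8, 9, 10, 11, 13, 14, 16, 17, 18, 19, 20, 21}
(Aᶜ ∩ A) ∪ (A ∪ C) = {5, 6, 7, 8, 9, 10, 11, 13, 14, 16, 17, 18, 19, 20, 21}
((Aᶜ ∩ A) ∪ (A ∪ C)) ∩ B = {8, 11, 13, 14, 17, 18, 19, 20, 21}
B Δ C = {5, 6, 7, 9, 10, 15, 16}
A ∩ (B Δ C) = {5, 6, 9, 10, 16}
{8, 11, 13, 14, 17, 18, 19, 20, 21} and {5, 6, 9, 10, 16} share no elements.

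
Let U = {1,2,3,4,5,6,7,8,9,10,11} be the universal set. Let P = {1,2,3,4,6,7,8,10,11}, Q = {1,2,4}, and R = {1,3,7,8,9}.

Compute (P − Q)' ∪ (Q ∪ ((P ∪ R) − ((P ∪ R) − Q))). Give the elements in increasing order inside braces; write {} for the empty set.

{1,2,4,5,9}

P − Q = {3,6,7,8,10,11}
(P − Q)' = {1,2,4,5,9}
P ∪ R = {1,2,3,4,6,7,8,9,10,11}
(P ∪ R) − Q = {3,6,7,8,9,10,11}
(P ∪ R) − ((P ∪ R) − Q) = {1,2,4}
Q ∪ ((P ∪ R) − ((P ∪ R) − Q)) = {1,2,4}
(P − Q)' ∪ (Q ∪ ((P ∪ R) − ((P ∪ R) − Q))) = {1,2,4,5,9}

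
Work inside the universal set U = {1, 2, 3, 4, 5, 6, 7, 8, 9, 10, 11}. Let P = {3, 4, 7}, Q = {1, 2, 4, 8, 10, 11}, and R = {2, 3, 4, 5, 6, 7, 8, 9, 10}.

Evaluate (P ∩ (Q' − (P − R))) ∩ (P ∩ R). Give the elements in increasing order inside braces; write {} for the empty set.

Q' = {3, 5, 6, 7, 9}
P − R = {}
Q' − (P − R) = {3, 5, 6, 7, 9}
P ∩ (Q' − (P − R)) = {3, 7}
P ∩ R = {3, 4, 7}
(P ∩ (Q' − (P − R))) ∩ (P ∩ R) = {3, 7}

{3, 7}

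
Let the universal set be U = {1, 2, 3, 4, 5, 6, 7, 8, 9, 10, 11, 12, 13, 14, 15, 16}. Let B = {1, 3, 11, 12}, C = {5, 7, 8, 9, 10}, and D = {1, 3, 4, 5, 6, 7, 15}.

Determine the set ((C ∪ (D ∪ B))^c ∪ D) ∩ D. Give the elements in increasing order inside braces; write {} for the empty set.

D ∪ B = {1, 3, 4, 5, 6, 7, 11, 12, 15}
C ∪ (D ∪ B) = {1, 3, 4, 5, 6, 7, 8, 9, 10, 11, 12, 15}
(C ∪ (D ∪ B))^c = {2, 13, 14, 16}
(C ∪ (D ∪ B))^c ∪ D = {1, 2, 3, 4, 5, 6, 7, 13, 14, 15, 16}
((C ∪ (D ∪ B))^c ∪ D) ∩ D = {1, 3, 4, 5, 6, 7, 15}

{1, 3, 4, 5, 6, 7, 15}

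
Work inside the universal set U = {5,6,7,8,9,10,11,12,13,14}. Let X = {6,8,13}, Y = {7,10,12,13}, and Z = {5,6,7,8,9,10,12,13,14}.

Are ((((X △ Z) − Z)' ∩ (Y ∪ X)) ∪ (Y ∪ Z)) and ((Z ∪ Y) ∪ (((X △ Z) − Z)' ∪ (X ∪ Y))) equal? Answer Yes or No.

No

X △ Z = {5,7,9,10,12,14}
(X △ Z) − Z = {}
((X △ Z) − Z)' = {5,6,7,8,9,10,11,12,13,14}
Y ∪ X = {6,7,8,10,12,13}
((X △ Z) − Z)' ∩ (Y ∪ X) = {6,7,8,10,12,13}
Y ∪ Z = {5,6,7,8,9,10,12,13,14}
(((X △ Z) − Z)' ∩ (Y ∪ X)) ∪ (Y ∪ Z) = {5,6,7,8,9,10,12,13,14}
Z ∪ Y = {5,6,7,8,9,10,12,13,14}
X ∪ Y = {6,7,8,10,12,13}
((X △ Z) − Z)' ∪ (X ∪ Y) = {5,6,7,8,9,10,11,12,13,14}
(Z ∪ Y) ∪ (((X △ Z) − Z)' ∪ (X ∪ Y)) = {5,6,7,8,9,10,11,12,13,14}
11 ∈ (Z ∪ Y) ∪ (((X △ Z) − Z)' ∪ (X ∪ Y)) but 11 ∉ (((X △ Z) − Z)' ∩ (Y ∪ X)) ∪ (Y ∪ Z), so they differ.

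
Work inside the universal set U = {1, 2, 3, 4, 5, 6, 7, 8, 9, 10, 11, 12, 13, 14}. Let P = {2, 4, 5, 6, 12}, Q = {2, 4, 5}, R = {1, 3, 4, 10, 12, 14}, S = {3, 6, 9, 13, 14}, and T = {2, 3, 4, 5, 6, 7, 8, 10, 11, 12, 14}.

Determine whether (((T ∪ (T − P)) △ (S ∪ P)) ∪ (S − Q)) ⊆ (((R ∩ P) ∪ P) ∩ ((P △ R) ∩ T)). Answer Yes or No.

T − P = {3, 7, 8, 10, 11, 14}
T ∪ (T − P) = {2, 3, 4, 5, 6, 7, 8, 10, 11, 12, 14}
S ∪ P = {2, 3, 4, 5, 6, 9, 12, 13, 14}
(T ∪ (T − P)) △ (S ∪ P) = {7, 8, 9, 10, 11, 13}
S − Q = {3, 6, 9, 13, 14}
((T ∪ (T − P)) △ (S ∪ P)) ∪ (S − Q) = {3, 6, 7, 8, 9, 10, 11, 13, 14}
R ∩ P = {4, 12}
(R ∩ P) ∪ P = {2, 4, 5, 6, 12}
P △ R = {1, 2, 3, 5, 6, 10, 14}
(P △ R) ∩ T = {2, 3, 5, 6, 10, 14}
((R ∩ P) ∪ P) ∩ ((P △ R) ∩ T) = {2, 5, 6}
3 ∈ ((T ∪ (T − P)) △ (S ∪ P)) ∪ (S − Q) but 3 ∉ ((R ∩ P) ∪ P) ∩ ((P △ R) ∩ T), so the inclusion fails.

No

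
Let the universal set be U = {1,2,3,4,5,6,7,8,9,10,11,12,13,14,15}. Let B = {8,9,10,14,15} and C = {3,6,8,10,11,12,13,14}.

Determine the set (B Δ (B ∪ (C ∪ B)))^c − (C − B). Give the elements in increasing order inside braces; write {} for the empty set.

{1,2,4,5,7,8,9,10,14,15}

C ∪ B = {3,6,8,9,10,11,12,13,14,15}
B ∪ (C ∪ B) = {3,6,8,9,10,11,12,13,14,15}
B Δ (B ∪ (C ∪ B)) = {3,6,11,12,13}
(B Δ (B ∪ (C ∪ B)))^c = {1,2,4,5,7,8,9,10,14,15}
C − B = {3,6,11,12,13}
(B Δ (B ∪ (C ∪ B)))^c − (C − B) = {1,2,4,5,7,8,9,10,14,15}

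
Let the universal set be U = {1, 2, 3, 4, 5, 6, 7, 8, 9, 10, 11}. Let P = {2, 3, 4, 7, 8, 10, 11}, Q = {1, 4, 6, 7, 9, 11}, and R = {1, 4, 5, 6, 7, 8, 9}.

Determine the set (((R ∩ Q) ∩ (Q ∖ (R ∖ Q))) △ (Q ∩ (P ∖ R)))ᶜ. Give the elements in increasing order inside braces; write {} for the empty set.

R ∩ Q = {1, 4, 6, 7, 9}
R ∖ Q = {5, 8}
Q ∖ (R ∖ Q) = {1, 4, 6, 7, 9, 11}
(R ∩ Q) ∩ (Q ∖ (R ∖ Q)) = {1, 4, 6, 7, 9}
P ∖ R = {2, 3, 10, 11}
Q ∩ (P ∖ R) = {11}
((R ∩ Q) ∩ (Q ∖ (R ∖ Q))) △ (Q ∩ (P ∖ R)) = {1, 4, 6, 7, 9, 11}
(((R ∩ Q) ∩ (Q ∖ (R ∖ Q))) △ (Q ∩ (P ∖ R)))ᶜ = {2, 3, 5, 8, 10}

{2, 3, 5, 8, 10}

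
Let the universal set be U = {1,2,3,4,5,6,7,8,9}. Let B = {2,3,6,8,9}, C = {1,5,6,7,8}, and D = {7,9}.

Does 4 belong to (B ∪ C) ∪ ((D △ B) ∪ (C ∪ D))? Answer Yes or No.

4 ∉ B and 4 ∉ C, so 4 ∉ B ∪ C
4 ∉ D and 4 ∉ B, so 4 ∉ D △ B
4 ∉ C and 4 ∉ D, so 4 ∉ C ∪ D
4 ∉ (D △ B) and 4 ∉ (C ∪ D), so 4 ∉ (D △ B) ∪ (C ∪ D)
4 ∉ (B ∪ C) and 4 ∉ ((D △ B) ∪ (C ∪ D)), so 4 ∉ (B ∪ C) ∪ ((D △ B) ∪ (C ∪ D))

No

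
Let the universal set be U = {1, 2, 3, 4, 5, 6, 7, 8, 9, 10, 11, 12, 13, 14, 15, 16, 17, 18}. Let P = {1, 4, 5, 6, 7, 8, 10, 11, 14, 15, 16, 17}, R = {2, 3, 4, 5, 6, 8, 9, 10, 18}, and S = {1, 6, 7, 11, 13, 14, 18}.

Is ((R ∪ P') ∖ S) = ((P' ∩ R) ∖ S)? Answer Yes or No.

P' = {2, 3, 9, 12, 13, 18}
R ∪ P' = {2, 3, 4, 5, 6, 8, 9, 10, 12, 13, 18}
(R ∪ P') ∖ S = {2, 3, 4, 5, 8, 9, 10, 12}
P' ∩ R = {2, 3, 9, 18}
(P' ∩ R) ∖ S = {2, 3, 9}
4 ∈ (R ∪ P') ∖ S but 4 ∉ (P' ∩ R) ∖ S, so they differ.

No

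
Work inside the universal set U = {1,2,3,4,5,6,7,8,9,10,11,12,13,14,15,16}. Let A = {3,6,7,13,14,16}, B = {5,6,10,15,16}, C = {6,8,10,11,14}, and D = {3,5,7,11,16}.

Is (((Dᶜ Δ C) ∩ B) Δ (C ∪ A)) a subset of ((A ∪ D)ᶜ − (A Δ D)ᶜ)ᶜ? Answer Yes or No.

Dᶜ = {1,2,4,6,8,9,10,12,13,14,15}
Dᶜ Δ C = {1,2,4,9,11,12,13,15}
(Dᶜ Δ C) ∩ B = {15}
C ∪ A = {3,6,7,8,10,11,13,14,16}
((Dᶜ Δ C) ∩ B) Δ (C ∪ A) = {3,6,7,8,10,11,13,14,15,16}
A ∪ D = {3,5,6,7,11,13,14,16}
(A ∪ D)ᶜ = {1,2,4,8,9,10,12,15}
A Δ D = {5,6,11,13,14}
(A Δ D)ᶜ = {1,2,3,4,7,8,9,10,12,15,16}
(A ∪ D)ᶜ − (A Δ D)ᶜ = {}
((A ∪ D)ᶜ − (A Δ D)ᶜ)ᶜ = {1,2,3,4,5,6,7,8,9,10,11,12,13,14,15,16}
Every element of {3,6,7,8,10,11,13,14,15,16} is in {1,2,3,4,5,6,7,8,9,10,11,12,13,14,15,16}, so ((Dᶜ Δ C) ∩ B) Δ (C ∪ A) ⊆ ((A ∪ D)ᶜ − (A Δ D)ᶜ)ᶜ.

Yes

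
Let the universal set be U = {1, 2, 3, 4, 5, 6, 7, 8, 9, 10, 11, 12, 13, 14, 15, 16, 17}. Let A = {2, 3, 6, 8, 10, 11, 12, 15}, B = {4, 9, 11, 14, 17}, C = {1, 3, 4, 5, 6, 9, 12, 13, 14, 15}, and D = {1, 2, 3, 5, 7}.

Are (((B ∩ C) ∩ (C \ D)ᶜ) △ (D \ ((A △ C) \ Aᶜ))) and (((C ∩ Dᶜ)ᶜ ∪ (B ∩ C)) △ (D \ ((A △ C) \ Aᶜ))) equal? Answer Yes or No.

B ∩ C = {4, 9, 14}
C \ D = {4, 6, 9, 12, 13, 14, 15}
(C \ D)ᶜ = {1, 2, 3, 5, 7, 8, 10, 11, 16, 17}
(B ∩ C) ∩ (C \ D)ᶜ = {}
A △ C = {1, 2, 4, 5, 8, 9, 10, 11, 13, 14}
Aᶜ = {1, 4, 5, 7, 9, 13, 14, 16, 17}
(A △ C) \ Aᶜ = {2, 8, 10, 11}
D \ ((A △ C) \ Aᶜ) = {1, 3, 5, 7}
((B ∩ C) ∩ (C \ D)ᶜ) △ (D \ ((A △ C) \ Aᶜ)) = {1, 3, 5, 7}
Dᶜ = {4, 6, 8, 9, 10, 11, 12, 13, 14, 15, 16, 17}
C ∩ Dᶜ = {4, 6, 9, 12, 13, 14, 15}
(C ∩ Dᶜ)ᶜ = {1, 2, 3, 5, 7, 8, 10, 11, 16, 17}
(C ∩ Dᶜ)ᶜ ∪ (B ∩ C) = {1, 2, 3, 4, 5, 7, 8, 9, 10, 11, 14, 16, 17}
((C ∩ Dᶜ)ᶜ ∪ (B ∩ C)) △ (D \ ((A △ C) \ Aᶜ)) = {2, 4, 8, 9, 10, 11, 14, 16, 17}
1 ∈ ((B ∩ C) ∩ (C \ D)ᶜ) △ (D \ ((A △ C) \ Aᶜ)) but 1 ∉ ((C ∩ Dᶜ)ᶜ ∪ (B ∩ C)) △ (D \ ((A △ C) \ Aᶜ)), so they differ.

No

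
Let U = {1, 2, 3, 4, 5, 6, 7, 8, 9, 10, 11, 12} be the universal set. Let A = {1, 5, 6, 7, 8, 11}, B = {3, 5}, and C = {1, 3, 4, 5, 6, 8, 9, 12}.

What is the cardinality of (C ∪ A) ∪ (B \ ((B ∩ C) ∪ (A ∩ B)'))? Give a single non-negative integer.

10

C ∪ A = {1, 3, 4, 5, 6, 7, 8, 9, 11, 12}
B ∩ C = {3, 5}
A ∩ B = {5}
(A ∩ B)' = {1, 2, 3, 4, 6, 7, 8, 9, 10, 11, 12}
(B ∩ C) ∪ (A ∩ B)' = {1, 2, 3, 4, 5, 6, 7, 8, 9, 10, 11, 12}
B \ ((B ∩ C) ∪ (A ∩ B)') = {}
(C ∪ A) ∪ (B \ ((B ∩ C) ∪ (A ∩ B)')) = {1, 3, 4, 5, 6, 7, 8, 9, 11, 12}
|(C ∪ A) ∪ (B \ ((B ∩ C) ∪ (A ∩ B)'))| = 10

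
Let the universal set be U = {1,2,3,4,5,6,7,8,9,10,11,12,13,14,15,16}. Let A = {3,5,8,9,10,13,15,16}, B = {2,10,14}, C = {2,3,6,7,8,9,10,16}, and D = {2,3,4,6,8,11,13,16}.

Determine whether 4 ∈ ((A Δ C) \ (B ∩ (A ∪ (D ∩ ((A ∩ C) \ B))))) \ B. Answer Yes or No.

4 ∉ A and 4 ∉ C, so 4 ∉ A Δ C
4 ∉ A and 4 ∉ C, so 4 ∉ A ∩ C
4 ∉ (A ∩ C) and 4 ∉ B, so 4 ∉ (A ∩ C) \ B
4 ∈ D and 4 ∉ ((A ∩ C) \ B), so 4 ∉ D ∩ ((A ∩ C) \ B)
4 ∉ A and 4 ∉ (D ∩ ((A ∩ C) \ B)), so 4 ∉ A ∪ (D ∩ ((A ∩ C) \ B))
4 ∉ B and 4 ∉ (A ∪ (D ∩ ((A ∩ C) \ B))), so 4 ∉ B ∩ (A ∪ (D ∩ ((A ∩ C) \ B)))
4 ∉ (A Δ C) and 4 ∉ (B ∩ (A ∪ (D ∩ ((A ∩ C) \ B)))), so 4 ∉ (A Δ C) \ (B ∩ (A ∪ (D ∩ ((A ∩ C) \ B))))
4 ∉ ((A Δ C) \ (B ∩ (A ∪ (D ∩ ((A ∩ C) \ B))))) and 4 ∉ B, so 4 ∉ ((A Δ C) \ (B ∩ (A ∪ (D ∩ ((A ∩ C) \ B))))) \ B

No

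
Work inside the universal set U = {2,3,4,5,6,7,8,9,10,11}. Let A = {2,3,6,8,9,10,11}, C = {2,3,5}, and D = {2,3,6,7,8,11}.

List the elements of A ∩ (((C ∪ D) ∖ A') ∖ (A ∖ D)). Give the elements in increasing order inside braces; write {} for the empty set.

{2,3,6,8,11}

C ∪ D = {2,3,5,6,7,8,11}
A' = {4,5,7}
(C ∪ D) ∖ A' = {2,3,6,8,11}
A ∖ D = {9,10}
((C ∪ D) ∖ A') ∖ (A ∖ D) = {2,3,6,8,11}
A ∩ (((C ∪ D) ∖ A') ∖ (A ∖ D)) = {2,3,6,8,11}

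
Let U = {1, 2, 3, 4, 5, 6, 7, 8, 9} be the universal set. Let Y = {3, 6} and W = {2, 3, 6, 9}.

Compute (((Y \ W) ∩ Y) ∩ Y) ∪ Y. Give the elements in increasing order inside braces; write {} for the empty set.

Y \ W = {}
(Y \ W) ∩ Y = {}
((Y \ W) ∩ Y) ∩ Y = {}
(((Y \ W) ∩ Y) ∩ Y) ∪ Y = {3, 6}

{3, 6}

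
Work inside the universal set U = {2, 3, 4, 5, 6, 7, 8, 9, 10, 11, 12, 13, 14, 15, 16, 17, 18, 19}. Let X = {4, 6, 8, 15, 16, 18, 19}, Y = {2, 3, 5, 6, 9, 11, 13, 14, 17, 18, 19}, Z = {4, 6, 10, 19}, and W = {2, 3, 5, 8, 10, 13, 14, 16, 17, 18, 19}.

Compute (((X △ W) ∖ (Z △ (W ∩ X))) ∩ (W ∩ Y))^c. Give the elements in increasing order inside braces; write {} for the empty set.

{4, 6, 7, 8, 9, 10, 11, 12, 15, 16, 18, 19}

X △ W = {2, 3, 4, 5, 6, 10, 13, 14, 15, 17}
W ∩ X = {8, 16, 18, 19}
Z △ (W ∩ X) = {4, 6, 8, 10, 16, 18}
(X △ W) ∖ (Z △ (W ∩ X)) = {2, 3, 5, 13, 14, 15, 17}
W ∩ Y = {2, 3, 5, 13, 14, 17, 18, 19}
((X △ W) ∖ (Z △ (W ∩ X))) ∩ (W ∩ Y) = {2, 3, 5, 13, 14, 17}
(((X △ W) ∖ (Z △ (W ∩ X))) ∩ (W ∩ Y))^c = {4, 6, 7, 8, 9, 10, 11, 12, 15, 16, 18, 19}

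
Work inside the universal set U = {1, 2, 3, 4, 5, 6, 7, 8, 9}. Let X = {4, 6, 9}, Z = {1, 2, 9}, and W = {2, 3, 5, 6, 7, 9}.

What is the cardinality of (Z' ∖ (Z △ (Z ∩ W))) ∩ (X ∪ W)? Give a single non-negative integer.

5

Z' = {3, 4, 5, 6, 7, 8}
Z ∩ W = {2, 9}
Z △ (Z ∩ W) = {1}
Z' ∖ (Z △ (Z ∩ W)) = {3, 4, 5, 6, 7, 8}
X ∪ W = {2, 3, 4, 5, 6, 7, 9}
(Z' ∖ (Z △ (Z ∩ W))) ∩ (X ∪ W) = {3, 4, 5, 6, 7}
|(Z' ∖ (Z △ (Z ∩ W))) ∩ (X ∪ W)| = 5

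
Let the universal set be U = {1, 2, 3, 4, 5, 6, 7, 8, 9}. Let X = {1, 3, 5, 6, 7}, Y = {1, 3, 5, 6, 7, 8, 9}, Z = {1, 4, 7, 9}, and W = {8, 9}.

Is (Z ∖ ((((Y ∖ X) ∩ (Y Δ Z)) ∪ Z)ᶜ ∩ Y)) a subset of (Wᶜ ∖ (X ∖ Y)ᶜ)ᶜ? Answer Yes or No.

Yes

Y ∖ X = {8, 9}
Y Δ Z = {3, 4, 5, 6, 8}
(Y ∖ X) ∩ (Y Δ Z) = {8}
((Y ∖ X) ∩ (Y Δ Z)) ∪ Z = {1, 4, 7, 8, 9}
(((Y ∖ X) ∩ (Y Δ Z)) ∪ Z)ᶜ = {2, 3, 5, 6}
(((Y ∖ X) ∩ (Y Δ Z)) ∪ Z)ᶜ ∩ Y = {3, 5, 6}
Z ∖ ((((Y ∖ X) ∩ (Y Δ Z)) ∪ Z)ᶜ ∩ Y) = {1, 4, 7, 9}
Wᶜ = {1, 2, 3, 4, 5, 6, 7}
X ∖ Y = {}
(X ∖ Y)ᶜ = {1, 2, 3, 4, 5, 6, 7, 8, 9}
Wᶜ ∖ (X ∖ Y)ᶜ = {}
(Wᶜ ∖ (X ∖ Y)ᶜ)ᶜ = {1, 2, 3, 4, 5, 6, 7, 8, 9}
Every element of {1, 4, 7, 9} is in {1, 2, 3, 4, 5, 6, 7, 8, 9}, so Z ∖ ((((Y ∖ X) ∩ (Y Δ Z)) ∪ Z)ᶜ ∩ Y) ⊆ (Wᶜ ∖ (X ∖ Y)ᶜ)ᶜ.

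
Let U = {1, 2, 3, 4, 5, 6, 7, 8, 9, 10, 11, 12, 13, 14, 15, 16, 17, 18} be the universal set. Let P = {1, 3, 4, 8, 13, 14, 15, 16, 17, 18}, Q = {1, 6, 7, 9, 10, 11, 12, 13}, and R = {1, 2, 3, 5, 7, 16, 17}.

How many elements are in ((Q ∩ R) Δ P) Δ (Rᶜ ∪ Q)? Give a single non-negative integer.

9

Q ∩ R = {1, 7}
(Q ∩ R) Δ P = {3, 4, 7, 8, 13, 14, 15, 16, 17, 18}
Rᶜ = {4, 6, 8, 9, 10, 11, 12, 13, 14, 15, 18}
Rᶜ ∪ Q = {1, 4, 6, 7, 8, 9, 10, 11, 12, 13, 14, 15, 18}
((Q ∩ R) Δ P) Δ (Rᶜ ∪ Q) = {1, 3, 6, 9, 10, 11, 12, 16, 17}
|((Q ∩ R) Δ P) Δ (Rᶜ ∪ Q)| = 9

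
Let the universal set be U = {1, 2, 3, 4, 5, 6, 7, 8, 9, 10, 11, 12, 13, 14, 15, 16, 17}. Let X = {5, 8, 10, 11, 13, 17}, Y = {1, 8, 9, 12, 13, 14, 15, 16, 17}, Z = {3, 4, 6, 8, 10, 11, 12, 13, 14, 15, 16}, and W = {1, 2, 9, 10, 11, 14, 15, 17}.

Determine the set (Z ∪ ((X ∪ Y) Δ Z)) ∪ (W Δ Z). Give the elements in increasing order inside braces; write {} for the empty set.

X ∪ Y = {1, 5, 8, 9, 10, 11, 12, 13, 14, 15, 16, 17}
(X ∪ Y) Δ Z = {1, 3, 4, 5, 6, 9, 17}
Z ∪ ((X ∪ Y) Δ Z) = {1, 3, 4, 5, 6, 8, 9, 10, 11, 12, 13, 14, 15, 16, 17}
W Δ Z = {1, 2, 3, 4, 6, 8, 9, 12, 13, 16, 17}
(Z ∪ ((X ∪ Y) Δ Z)) ∪ (W Δ Z) = {1, 2, 3, 4, 5, 6, 8, 9, 10, 11, 12, 13, 14, 15, 16, 17}

{1, 2, 3, 4, 5, 6, 8, 9, 10, 11, 12, 13, 14, 15, 16, 17}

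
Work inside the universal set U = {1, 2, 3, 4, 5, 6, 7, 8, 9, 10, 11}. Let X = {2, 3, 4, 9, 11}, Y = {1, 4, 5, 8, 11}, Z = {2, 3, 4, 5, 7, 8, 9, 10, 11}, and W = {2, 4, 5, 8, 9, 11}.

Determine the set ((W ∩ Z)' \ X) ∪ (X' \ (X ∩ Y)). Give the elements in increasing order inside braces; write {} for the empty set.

{1, 5, 6, 7, 8, 10}

W ∩ Z = {2, 4, 5, 8, 9, 11}
(W ∩ Z)' = {1, 3, 6, 7, 10}
(W ∩ Z)' \ X = {1, 6, 7, 10}
X' = {1, 5, 6, 7, 8, 10}
X ∩ Y = {4, 11}
X' \ (X ∩ Y) = {1, 5, 6, 7, 8, 10}
((W ∩ Z)' \ X) ∪ (X' \ (X ∩ Y)) = {1, 5, 6, 7, 8, 10}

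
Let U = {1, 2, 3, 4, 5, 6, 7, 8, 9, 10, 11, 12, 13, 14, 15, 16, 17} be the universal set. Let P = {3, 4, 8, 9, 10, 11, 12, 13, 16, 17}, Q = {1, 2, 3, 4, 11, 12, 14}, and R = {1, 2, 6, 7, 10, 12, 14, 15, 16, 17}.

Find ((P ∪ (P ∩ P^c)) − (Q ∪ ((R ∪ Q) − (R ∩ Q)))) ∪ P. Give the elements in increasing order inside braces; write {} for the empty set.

{3, 4, 8, 9, 10, 11, 12, 13, 16, 17}

P^c = {1, 2, 5, 6, 7, 14, 15}
P ∩ P^c = {}
P ∪ (P ∩ P^c) = {3, 4, 8, 9, 10, 11, 12, 13, 16, 17}
R ∪ Q = {1, 2, 3, 4, 6, 7, 10, 11, 12, 14, 15, 16, 17}
R ∩ Q = {1, 2, 12, 14}
(R ∪ Q) − (R ∩ Q) = {3, 4, 6, 7, 10, 11, 15, 16, 17}
Q ∪ ((R ∪ Q) − (R ∩ Q)) = {1, 2, 3, 4, 6, 7, 10, 11, 12, 14, 15, 16, 17}
(P ∪ (P ∩ P^c)) − (Q ∪ ((R ∪ Q) − (R ∩ Q))) = {8, 9, 13}
((P ∪ (P ∩ P^c)) − (Q ∪ ((R ∪ Q) − (R ∩ Q)))) ∪ P = {3, 4, 8, 9, 10, 11, 12, 13, 16, 17}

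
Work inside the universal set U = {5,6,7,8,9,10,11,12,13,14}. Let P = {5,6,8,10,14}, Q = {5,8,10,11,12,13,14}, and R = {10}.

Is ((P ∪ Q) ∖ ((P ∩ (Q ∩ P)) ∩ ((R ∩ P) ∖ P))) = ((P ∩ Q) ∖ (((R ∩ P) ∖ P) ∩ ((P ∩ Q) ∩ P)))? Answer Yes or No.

No

P ∪ Q = {5,6,8,10,11,12,13,14}
Q ∩ P = {5,8,10,14}
P ∩ (Q ∩ P) = {5,8,10,14}
R ∩ P = {10}
(R ∩ P) ∖ P = {}
(P ∩ (Q ∩ P)) ∩ ((R ∩ P) ∖ P) = {}
(P ∪ Q) ∖ ((P ∩ (Q ∩ P)) ∩ ((R ∩ P) ∖ P)) = {5,6,8,10,11,12,13,14}
P ∩ Q = {5,8,10,14}
(P ∩ Q) ∩ P = {5,8,10,14}
((R ∩ P) ∖ P) ∩ ((P ∩ Q) ∩ P) = {}
(P ∩ Q) ∖ (((R ∩ P) ∖ P) ∩ ((P ∩ Q) ∩ P)) = {5,8,10,14}
6 ∈ (P ∪ Q) ∖ ((P ∩ (Q ∩ P)) ∩ ((R ∩ P) ∖ P)) but 6 ∉ (P ∩ Q) ∖ (((R ∩ P) ∖ P) ∩ ((P ∩ Q) ∩ P)), so they differ.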